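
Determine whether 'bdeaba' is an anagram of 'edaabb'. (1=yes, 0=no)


Sort characters of 'bdeaba': 'aabbde'
Sort characters of 'edaabb': 'aabbde'
Sorted forms match -> they ARE anagrams
Result: 1

1


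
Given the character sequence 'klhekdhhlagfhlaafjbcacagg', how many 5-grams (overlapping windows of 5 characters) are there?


String 'klhekdhhlagfhlaafjbcacagg' has length L = 25.
Number of overlapping n-grams = L - n + 1
Substituting: 25 - 5 + 1 = 21

21


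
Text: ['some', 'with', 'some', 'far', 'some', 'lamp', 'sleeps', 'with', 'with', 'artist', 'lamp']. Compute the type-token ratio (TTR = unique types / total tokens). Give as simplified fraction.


Tokens: 11
Unique types: ('artist', 'far', 'lamp', 'sleeps', 'some', 'with') = 6
TTR = 6/11
Already in lowest terms.

6/11


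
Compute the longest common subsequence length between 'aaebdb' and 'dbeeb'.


DP table for LCS of 'aaebdb' and 'dbeeb':
       d  b  e  e  b
    0  0  0  0  0  0
  a 0  0  0  0  0  0
  a 0  0  0  0  0  0
  e 0  0  0  1  1  1
  b 0  0  1  1  1  2
  d 0  1  1  1  1  2
  b 0  1  2  2  2  2
LCS: 'eb'
LCS length = 2

2


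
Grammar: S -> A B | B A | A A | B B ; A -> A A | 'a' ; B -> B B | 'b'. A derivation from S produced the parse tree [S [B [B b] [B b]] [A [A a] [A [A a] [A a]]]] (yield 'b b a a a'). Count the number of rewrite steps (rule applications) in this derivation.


Every bracketed nonterminal node [X ...] in the tree is produced by exactly one rule application.
Reading the tree off as a leftmost derivation:
  Step 1: S  =>  B A   (applied S -> B A)
  Step 2: B A  =>  B B A   (applied B -> B B)
  Step 3: B B A  =>  b B A   (applied B -> b)
  Step 4: b B A  =>  b b A   (applied B -> b)
  Step 5: b b A  =>  b b A A   (applied A -> A A)
  Step 6: b b A A  =>  b b a A   (applied A -> a)
  Step 7: b b a A  =>  b b a A A   (applied A -> A A)
  Step 8: b b a A A  =>  b b a a A   (applied A -> a)
  Step 9: b b a a A  =>  b b a a a   (applied A -> a)
Final yield: b b a a a
Total rewrite steps: 9

9


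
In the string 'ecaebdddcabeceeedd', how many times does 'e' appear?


Scanning 'ecaebdddcabeceeedd' for 'e':
  Position 0: 'e' -> MATCH (count: 1)
  Position 3: 'e' -> MATCH (count: 2)
  Position 11: 'e' -> MATCH (count: 3)
  Position 13: 'e' -> MATCH (count: 4)
  Position 14: 'e' -> MATCH (count: 5)
  Position 15: 'e' -> MATCH (count: 6)
Total occurrences of 'e': 6

6


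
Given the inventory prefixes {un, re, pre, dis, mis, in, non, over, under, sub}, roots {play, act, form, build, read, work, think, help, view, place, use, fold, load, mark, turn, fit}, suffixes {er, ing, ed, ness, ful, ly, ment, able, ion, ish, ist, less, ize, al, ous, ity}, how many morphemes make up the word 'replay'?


Segmenting 'replay' against the inventory:
  're' -> prefix (morpheme 1)
  'play' -> root (morpheme 2)
Total morphemes: 2

2


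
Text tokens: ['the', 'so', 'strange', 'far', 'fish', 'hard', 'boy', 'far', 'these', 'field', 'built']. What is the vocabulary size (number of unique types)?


Listing all tokens and tracking unique types:
  Token 1: 'the' -> NEW (unique so far: 1)
  Token 2: 'so' -> NEW (unique so far: 2)
  Token 3: 'strange' -> NEW (unique so far: 3)
  Token 4: 'far' -> NEW (unique so far: 4)
  Token 5: 'fish' -> NEW (unique so far: 5)
  Token 6: 'hard' -> NEW (unique so far: 6)
  Token 7: 'boy' -> NEW (unique so far: 7)
  Token 8: 'far' -> duplicate (unique so far: 7)
  Token 9: 'these' -> NEW (unique so far: 8)
  Token 10: 'field' -> NEW (unique so far: 9)
  Token 11: 'built' -> NEW (unique so far: 10)
Unique types: ('boy', 'built', 'far', 'field', 'fish', 'hard', 'so', 'strange', 'the', 'these')
Vocabulary size: 10

10


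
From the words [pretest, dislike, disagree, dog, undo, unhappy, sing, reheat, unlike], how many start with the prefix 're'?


Checking each word for prefix 're':
  'pretest' -> no (count: 0)
  'dislike' -> no (count: 0)
  'disagree' -> no (count: 0)
  'dog' -> no (count: 0)
  'undo' -> no (count: 0)
  'unhappy' -> no (count: 0)
  'sing' -> no (count: 0)
  'reheat' -> YES, starts with 're' (count: 1)
  'unlike' -> no (count: 1)
Total with prefix 're': 1

1


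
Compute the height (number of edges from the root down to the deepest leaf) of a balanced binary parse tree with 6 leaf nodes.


In a balanced binary tree with n leaves the deepest leaf is ceil(log2(n)) edges below the root.
log2(6) = 2.5850
ceil(2.5850) = 3
height (edges) = 3

3


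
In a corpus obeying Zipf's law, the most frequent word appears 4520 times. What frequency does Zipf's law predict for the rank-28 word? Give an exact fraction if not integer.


Zipf's law: freq(rank) = f1 / rank
f1 = 4520, rank = 28
freq = 4520 / 28
GCD(4520, 28) = 4
Simplified: 1130/7

1130/7


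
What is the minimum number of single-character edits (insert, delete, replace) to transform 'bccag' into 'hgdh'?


Building DP table for s1='bccag' (len 5) and s2='hgdh' (len 4):
       h  g  d  h
    0  1  2  3  4
  b 1  1  2  3  4
  c 2  2  2  3  4
  c 3  3  3  3  4
  a 4  4  4  4  4
  g 5  5  4  5  5
Edit distance = dp[5][4] = 5

5


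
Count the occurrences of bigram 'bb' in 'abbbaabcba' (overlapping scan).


Scanning 'abbbaabcba' for bigram 'bb':
  Position 0: 'ab' -> no
  Position 1: 'bb' -> MATCH
  Position 2: 'bb' -> MATCH
  Position 3: 'ba' -> no
  Position 4: 'aa' -> no
  Position 5: 'ab' -> no
  Position 6: 'bc' -> no
  Position 7: 'cb' -> no
  Position 8: 'ba' -> no
Total matches: 2

2


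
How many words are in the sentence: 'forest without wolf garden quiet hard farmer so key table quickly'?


Counting words by splitting on spaces:
  Word 1: 'forest'
  Word 2: 'without'
  Word 3: 'wolf'
  Word 4: 'garden'
  Word 5: 'quiet'
  Word 6: 'hard'
  Word 7: 'farmer'
  Word 8: 'so'
  Word 9: 'key'
  Word 10: 'table'
  Word 11: 'quickly'
Total words: 11

11


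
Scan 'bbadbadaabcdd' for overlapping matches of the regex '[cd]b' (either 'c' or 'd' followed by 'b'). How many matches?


Pattern: [cd]b means either 'c' or 'd' followed by 'b'.
Scanning 'bbadbadaabcdd' position-by-position:
  Pos 0: window 'bb' -> no
  Pos 1: window 'ba' -> no
  Pos 2: window 'ad' -> no
  Pos 3: window 'db' -> MATCH
  Pos 4: window 'ba' -> no
  Pos 5: window 'ad' -> no
  Pos 6: window 'da' -> no
  Pos 7: window 'aa' -> no
  Pos 8: window 'ab' -> no
  Pos 9: window 'bc' -> no
  Pos 10: window 'cd' -> no
  Pos 11: window 'dd' -> no
  Pos 12: window 'd' -> no
Total matches: 1

1


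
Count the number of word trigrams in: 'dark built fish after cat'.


Word trigrams from [5] words:
  Trigram 1: (dark built fish)
  Trigram 2: (built fish after)
  Trigram 3: (fish after cat)
Total word trigrams: 5 - 2 = 3

3


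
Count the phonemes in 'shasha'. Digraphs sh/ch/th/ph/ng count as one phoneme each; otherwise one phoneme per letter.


Parsing 'shasha' greedily, digraphs first:
  'sh' -> digraph (1 consonant phoneme) (phonemes so far: 1)
  'a' -> vowel phoneme (phonemes so far: 2)
  'sh' -> digraph (1 consonant phoneme) (phonemes so far: 3)
  'a' -> vowel phoneme (phonemes so far: 4)
Total phonemes: 4

4


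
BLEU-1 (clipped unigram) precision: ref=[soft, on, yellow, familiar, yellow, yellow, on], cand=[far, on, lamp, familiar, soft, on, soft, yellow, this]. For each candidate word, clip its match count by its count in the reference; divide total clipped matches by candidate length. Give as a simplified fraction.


Reference word counts: {'familiar': 1, 'on': 2, 'soft': 1, 'yellow': 3}
Checking each candidate word (with clipping):
  'far' -> not in reference -> no match (matches: 0)
  'on' -> in reference (ref count 2, used 1/2) -> match (matches: 1)
  'lamp' -> not in reference -> no match (matches: 1)
  'familiar' -> in reference (ref count 1, used 1/1) -> match (matches: 2)
  'soft' -> in reference (ref count 1, used 1/1) -> match (matches: 3)
  'on' -> in reference (ref count 2, used 2/2) -> match (matches: 4)
  'soft' -> ref count 1 already used up (1/1) -> clipped, no match (matches: 4)
  'yellow' -> in reference (ref count 3, used 1/3) -> match (matches: 5)
  'this' -> not in reference -> no match (matches: 5)
Clipped matches: 5, Candidate length: 9
Precision = 5/9

5/9


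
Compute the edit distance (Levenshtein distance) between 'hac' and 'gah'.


Building DP table for s1='hac' (len 3) and s2='gah' (len 3):
       g  a  h
    0  1  2  3
  h 1  1  2  2
  a 2  2  1  2
  c 3  3  2  2
Edit distance = dp[3][3] = 2

2


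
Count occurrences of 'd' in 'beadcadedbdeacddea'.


Scanning 'beadcadedbdeacddea' for 'd':
  Position 3: 'd' -> MATCH (count: 1)
  Position 6: 'd' -> MATCH (count: 2)
  Position 8: 'd' -> MATCH (count: 3)
  Position 10: 'd' -> MATCH (count: 4)
  Position 14: 'd' -> MATCH (count: 5)
  Position 15: 'd' -> MATCH (count: 6)
Total occurrences of 'd': 6

6


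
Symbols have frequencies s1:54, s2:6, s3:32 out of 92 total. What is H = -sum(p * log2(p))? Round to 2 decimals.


Computing entropy H = -sum(p_i * log2(p_i)):
  s1: p = 54/92 = 0.5870, -p*log2(p) = 0.4512
  s2: p = 6/92 = 0.0652, -p*log2(p) = 0.2569
  s3: p = 32/92 = 0.3478, -p*log2(p) = 0.5299
H = sum of terms = 1.2380
Rounded to 2 decimals: 1.24

1.24


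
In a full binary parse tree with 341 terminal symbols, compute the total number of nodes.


Leaf nodes (terminals): 341
Internal nodes = n - 1 = 341 - 1 = 340
Total = leaves + internal = 341 + 340 = 681

681


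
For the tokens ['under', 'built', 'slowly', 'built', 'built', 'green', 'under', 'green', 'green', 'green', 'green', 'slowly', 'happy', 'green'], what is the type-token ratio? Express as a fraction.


Tokens: 14
Unique types: ('built', 'green', 'happy', 'slowly', 'under') = 5
TTR = 5/14
Already in lowest terms.

5/14


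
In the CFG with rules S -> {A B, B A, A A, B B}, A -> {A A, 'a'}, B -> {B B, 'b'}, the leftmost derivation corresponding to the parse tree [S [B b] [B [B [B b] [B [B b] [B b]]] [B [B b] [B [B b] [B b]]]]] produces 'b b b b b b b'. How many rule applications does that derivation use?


Every bracketed nonterminal node [X ...] in the tree is produced by exactly one rule application.
Reading the tree off as a leftmost derivation:
  Step 1: S  =>  B B   (applied S -> B B)
  Step 2: B B  =>  b B   (applied B -> b)
  Step 3: b B  =>  b B B   (applied B -> B B)
  Step 4: b B B  =>  b B B B   (applied B -> B B)
  Step 5: b B B B  =>  b b B B   (applied B -> b)
  Step 6: b b B B  =>  b b B B B   (applied B -> B B)
  Step 7: b b B B B  =>  b b b B B   (applied B -> b)
  Step 8: b b b B B  =>  b b b b B   (applied B -> b)
  Step 9: b b b b B  =>  b b b b B B   (applied B -> B B)
  Step 10: b b b b B B  =>  b b b b b B   (applied B -> b)
  Step 11: b b b b b B  =>  b b b b b B B   (applied B -> B B)
  Step 12: b b b b b B B  =>  b b b b b b B   (applied B -> b)
  Step 13: b b b b b b B  =>  b b b b b b b   (applied B -> b)
Final yield: b b b b b b b
Total rewrite steps: 13

13


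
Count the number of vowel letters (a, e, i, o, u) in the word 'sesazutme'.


Scanning each character of 'sesazutme':
  Position 1: 's' -> consonant (running count: 0)
  Position 2: 'e' -> vowel (running count: 1)
  Position 3: 's' -> consonant (running count: 1)
  Position 4: 'a' -> vowel (running count: 2)
  Position 5: 'z' -> consonant (running count: 2)
  Position 6: 'u' -> vowel (running count: 3)
  Position 7: 't' -> consonant (running count: 3)
  Position 8: 'm' -> consonant (running count: 3)
  Position 9: 'e' -> vowel (running count: 4)
Total vowels: 4

4


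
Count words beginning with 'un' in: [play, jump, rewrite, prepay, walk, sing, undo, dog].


Checking each word for prefix 'un':
  'play' -> no (count: 0)
  'jump' -> no (count: 0)
  'rewrite' -> no (count: 0)
  'prepay' -> no (count: 0)
  'walk' -> no (count: 0)
  'sing' -> no (count: 0)
  'undo' -> YES, starts with 'un' (count: 1)
  'dog' -> no (count: 1)
Total with prefix 'un': 1

1


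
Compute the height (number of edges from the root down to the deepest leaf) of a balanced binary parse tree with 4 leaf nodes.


In a balanced binary tree with n leaves the deepest leaf is ceil(log2(n)) edges below the root.
log2(4) = 2.0000
ceil(2.0000) = 2
height (edges) = 2

2


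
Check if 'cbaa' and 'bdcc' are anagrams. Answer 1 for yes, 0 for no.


Sort characters of 'cbaa': 'aabc'
Sort characters of 'bdcc': 'bccd'
Sorted forms differ -> they are NOT anagrams
Result: 0

0


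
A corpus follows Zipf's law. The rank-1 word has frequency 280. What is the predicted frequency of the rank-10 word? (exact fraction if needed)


Zipf's law: freq(rank) = f1 / rank
f1 = 280, rank = 10
freq = 280 / 10
= 28

28


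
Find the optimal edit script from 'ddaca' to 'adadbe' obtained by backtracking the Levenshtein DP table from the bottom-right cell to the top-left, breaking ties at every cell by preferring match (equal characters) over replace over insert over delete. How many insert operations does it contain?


Edit distance = 4. Backtracking from cell (5, 6) with preference match > replace > insert > delete,
then listing the resulting alignment 'ddaca' -> 'adadbe' left to right:
  Step 1: replace d->a
  Step 2: keep 'd'
  Step 3: keep 'a'
  Step 4: insert 'd' [insertion #1]
  Step 5: replace c->b
  Step 6: replace a->e
Total insertions: 1

1


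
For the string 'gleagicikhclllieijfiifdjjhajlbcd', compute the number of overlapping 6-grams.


String 'gleagicikhclllieijfiifdjjhajlbcd' has length L = 32.
Number of overlapping n-grams = L - n + 1
Substituting: 32 - 6 + 1 = 27

27


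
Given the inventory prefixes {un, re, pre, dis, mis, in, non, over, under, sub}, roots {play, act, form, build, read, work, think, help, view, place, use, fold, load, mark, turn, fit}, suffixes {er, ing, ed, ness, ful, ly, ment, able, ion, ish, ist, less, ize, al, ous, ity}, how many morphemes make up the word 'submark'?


Segmenting 'submark' against the inventory:
  'sub' -> prefix (morpheme 1)
  'mark' -> root (morpheme 2)
Total morphemes: 2

2


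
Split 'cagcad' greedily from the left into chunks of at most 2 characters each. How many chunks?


'cagcad' has 6 characters.
Chunking with max size 2:
  Chunk 1: 'ca' (positions 0-1)
  Chunk 2: 'gc' (positions 2-3)
  Chunk 3: 'ad' (positions 4-5)
Total chunks: ceil(6 / 2) = 3

3


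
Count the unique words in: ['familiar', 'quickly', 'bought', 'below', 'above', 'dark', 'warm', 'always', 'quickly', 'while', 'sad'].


Listing all tokens and tracking unique types:
  Token 1: 'familiar' -> NEW (unique so far: 1)
  Token 2: 'quickly' -> NEW (unique so far: 2)
  Token 3: 'bought' -> NEW (unique so far: 3)
  Token 4: 'below' -> NEW (unique so far: 4)
  Token 5: 'above' -> NEW (unique so far: 5)
  Token 6: 'dark' -> NEW (unique so far: 6)
  Token 7: 'warm' -> NEW (unique so far: 7)
  Token 8: 'always' -> NEW (unique so far: 8)
  Token 9: 'quickly' -> duplicate (unique so far: 8)
  Token 10: 'while' -> NEW (unique so far: 9)
  Token 11: 'sad' -> NEW (unique so far: 10)
Unique types: ('above', 'always', 'below', 'bought', 'dark', 'familiar', 'quickly', 'sad', 'warm', 'while')
Vocabulary size: 10

10


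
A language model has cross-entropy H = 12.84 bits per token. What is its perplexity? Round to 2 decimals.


Perplexity formula: PP = 2^H
H = 12.84
PP = 2^12.84
Decompose: 2^12.84 = 2^12 * 2^0.84
2^12 = 4096, 2^0.84 ~ 1.7900501
PP ~ 4096 * 1.7900501 = 7332.0452096
Rounded to 2 decimals: 7332.05

7332.05


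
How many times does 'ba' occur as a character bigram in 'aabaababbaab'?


Scanning 'aabaababbaab' for bigram 'ba':
  Position 0: 'aa' -> no
  Position 1: 'ab' -> no
  Position 2: 'ba' -> MATCH
  Position 3: 'aa' -> no
  Position 4: 'ab' -> no
  Position 5: 'ba' -> MATCH
  Position 6: 'ab' -> no
  Position 7: 'bb' -> no
  Position 8: 'ba' -> MATCH
  Position 9: 'aa' -> no
  Position 10: 'ab' -> no
Total matches: 3

3


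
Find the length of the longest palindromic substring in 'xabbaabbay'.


Scanning 'xabbaabbay' for palindromic substrings.
Substring at positions 1-8: 'abbaabba'.
Check: reverse('abbaabba') = 'abbaabba' -> palindrome confirmed.
Neighbouring characters ('x' / 'y') break symmetry, so it cannot extend further.
No longer palindromic substring exists; longest length = 8

8


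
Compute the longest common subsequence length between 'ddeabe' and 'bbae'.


DP table for LCS of 'ddeabe' and 'bbae':
       b  b  a  e
    0  0  0  0  0
  d 0  0  0  0  0
  d 0  0  0  0  0
  e 0  0  0  0  1
  a 0  0  0  1  1
  b 0  1  1  1  1
  e 0  1  1  1  2
LCS: 'ae'
LCS length = 2

2


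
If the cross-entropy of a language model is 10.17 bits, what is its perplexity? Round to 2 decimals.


Perplexity formula: PP = 2^H
H = 10.17
PP = 2^10.17
Decompose: 2^10.17 = 2^10 * 2^0.17
2^10 = 1024, 2^0.17 ~ 1.1250585
PP ~ 1024 * 1.1250585 = 1152.0599040
Rounded to 2 decimals: 1152.06

1152.06


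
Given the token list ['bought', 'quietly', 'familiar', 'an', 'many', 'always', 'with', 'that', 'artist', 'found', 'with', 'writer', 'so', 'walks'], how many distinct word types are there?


Listing all tokens and tracking unique types:
  Token 1: 'bought' -> NEW (unique so far: 1)
  Token 2: 'quietly' -> NEW (unique so far: 2)
  Token 3: 'familiar' -> NEW (unique so far: 3)
  Token 4: 'an' -> NEW (unique so far: 4)
  Token 5: 'many' -> NEW (unique so far: 5)
  Token 6: 'always' -> NEW (unique so far: 6)
  Token 7: 'with' -> NEW (unique so far: 7)
  Token 8: 'that' -> NEW (unique so far: 8)
  Token 9: 'artist' -> NEW (unique so far: 9)
  Token 10: 'found' -> NEW (unique so far: 10)
  Token 11: 'with' -> duplicate (unique so far: 10)
  Token 12: 'writer' -> NEW (unique so far: 11)
  Token 13: 'so' -> NEW (unique so far: 12)
  Token 14: 'walks' -> NEW (unique so far: 13)
Unique types: ('always', 'an', 'artist', 'bought', 'familiar', 'found', 'many', 'quietly', 'so', 'that', 'walks', 'with', 'writer')
Vocabulary size: 13

13


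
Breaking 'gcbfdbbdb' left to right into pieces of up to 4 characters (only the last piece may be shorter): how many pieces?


'gcbfdbbdb' has 9 characters.
Chunking with max size 4:
  Chunk 1: 'gcbf' (positions 0-3)
  Chunk 2: 'dbbd' (positions 4-7)
  Chunk 3: 'b' (positions 8-8)
Total chunks: ceil(9 / 4) = 3

3


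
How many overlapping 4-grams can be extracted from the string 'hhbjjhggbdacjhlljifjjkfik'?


String 'hhbjjhggbdacjhlljifjjkfik' has length L = 25.
Number of overlapping n-grams = L - n + 1
Substituting: 25 - 4 + 1 = 22

22


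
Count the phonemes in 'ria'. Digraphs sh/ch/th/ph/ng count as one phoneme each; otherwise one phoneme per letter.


Parsing 'ria' greedily, digraphs first:
  'r' -> consonant phoneme (phonemes so far: 1)
  'i' -> vowel phoneme (phonemes so far: 2)
  'a' -> vowel phoneme (phonemes so far: 3)
Total phonemes: 3

3


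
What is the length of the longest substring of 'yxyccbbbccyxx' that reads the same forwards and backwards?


Scanning 'yxyccbbbccyxx' for palindromic substrings.
Substring at positions 1-11: 'xyccbbbccyx'.
Check: reverse('xyccbbbccyx') = 'xyccbbbccyx' -> palindrome confirmed.
Neighbouring characters ('y' / 'x') break symmetry, so it cannot extend further.
No longer palindromic substring exists; longest length = 11

11


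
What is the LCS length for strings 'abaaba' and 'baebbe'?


DP table for LCS of 'abaaba' and 'baebbe':
       b  a  e  b  b  e
    0  0  0  0  0  0  0
  a 0  0  1  1  1  1  1
  b 0  1  1  1  2  2  2
  a 0  1  2  2  2  2  2
  a 0  1  2  2  2  2  2
  b 0  1  2  2  3  3  3
  a 0  1  2  2  3  3  3
LCS: 'abb'
LCS length = 3

3


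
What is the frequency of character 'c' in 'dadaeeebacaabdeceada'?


Scanning 'dadaeeebacaabdeceada' for 'c':
  Position 9: 'c' -> MATCH (count: 1)
  Position 15: 'c' -> MATCH (count: 2)
Total occurrences of 'c': 2

2


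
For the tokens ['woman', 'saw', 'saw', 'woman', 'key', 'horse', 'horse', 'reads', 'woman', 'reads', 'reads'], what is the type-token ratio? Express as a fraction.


Tokens: 11
Unique types: ('horse', 'key', 'reads', 'saw', 'woman') = 5
TTR = 5/11
Already in lowest terms.

5/11


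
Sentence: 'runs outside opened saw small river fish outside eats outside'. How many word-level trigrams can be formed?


Word trigrams from [10] words:
  Trigram 1: (runs outside opened)
  Trigram 2: (outside opened saw)
  Trigram 3: (opened saw small)
  Trigram 4: (saw small river)
  Trigram 5: (small river fish)
  Trigram 6: (river fish outside)
  Trigram 7: (fish outside eats)
  Trigram 8: (outside eats outside)
Total word trigrams: 10 - 2 = 8

8


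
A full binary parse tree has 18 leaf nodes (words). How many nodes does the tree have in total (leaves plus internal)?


Leaf nodes (terminals): 18
Internal nodes = n - 1 = 18 - 1 = 17
Total = leaves + internal = 18 + 17 = 35

35


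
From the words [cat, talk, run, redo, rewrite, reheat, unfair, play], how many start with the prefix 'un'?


Checking each word for prefix 'un':
  'cat' -> no (count: 0)
  'talk' -> no (count: 0)
  'run' -> no (count: 0)
  'redo' -> no (count: 0)
  'rewrite' -> no (count: 0)
  'reheat' -> no (count: 0)
  'unfair' -> YES, starts with 'un' (count: 1)
  'play' -> no (count: 1)
Total with prefix 'un': 1

1


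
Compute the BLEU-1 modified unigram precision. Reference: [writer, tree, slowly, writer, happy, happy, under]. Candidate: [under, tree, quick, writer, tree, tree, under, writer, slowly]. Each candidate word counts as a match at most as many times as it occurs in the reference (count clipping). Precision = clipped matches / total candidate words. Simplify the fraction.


Reference word counts: {'happy': 2, 'slowly': 1, 'tree': 1, 'under': 1, 'writer': 2}
Checking each candidate word (with clipping):
  'under' -> in reference (ref count 1, used 1/1) -> match (matches: 1)
  'tree' -> in reference (ref count 1, used 1/1) -> match (matches: 2)
  'quick' -> not in reference -> no match (matches: 2)
  'writer' -> in reference (ref count 2, used 1/2) -> match (matches: 3)
  'tree' -> ref count 1 already used up (1/1) -> clipped, no match (matches: 3)
  'tree' -> ref count 1 already used up (1/1) -> clipped, no match (matches: 3)
  'under' -> ref count 1 already used up (1/1) -> clipped, no match (matches: 3)
  'writer' -> in reference (ref count 2, used 2/2) -> match (matches: 4)
  'slowly' -> in reference (ref count 1, used 1/1) -> match (matches: 5)
Clipped matches: 5, Candidate length: 9
Precision = 5/9

5/9


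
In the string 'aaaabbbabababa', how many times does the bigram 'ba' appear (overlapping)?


Scanning 'aaaabbbabababa' for bigram 'ba':
  Position 0: 'aa' -> no
  Position 1: 'aa' -> no
  Position 2: 'aa' -> no
  Position 3: 'ab' -> no
  Position 4: 'bb' -> no
  Position 5: 'bb' -> no
  Position 6: 'ba' -> MATCH
  Position 7: 'ab' -> no
  Position 8: 'ba' -> MATCH
  Position 9: 'ab' -> no
  Position 10: 'ba' -> MATCH
  Position 11: 'ab' -> no
  Position 12: 'ba' -> MATCH
Total matches: 4

4


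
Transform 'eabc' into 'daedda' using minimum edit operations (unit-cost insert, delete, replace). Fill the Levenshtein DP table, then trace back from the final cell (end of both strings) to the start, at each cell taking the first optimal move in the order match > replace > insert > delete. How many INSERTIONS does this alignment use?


Edit distance = 5. Backtracking from cell (4, 6) with preference match > replace > insert > delete,
then listing the resulting alignment 'eabc' -> 'daedda' left to right:
  Step 1: insert 'd' [insertion #1]
  Step 2: insert 'a' [insertion #2]
  Step 3: keep 'e'
  Step 4: replace a->d
  Step 5: replace b->d
  Step 6: replace c->a
Total insertions: 2

2


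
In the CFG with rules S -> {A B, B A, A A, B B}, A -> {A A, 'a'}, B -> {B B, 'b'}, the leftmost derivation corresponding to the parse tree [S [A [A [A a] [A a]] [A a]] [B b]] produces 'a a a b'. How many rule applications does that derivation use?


Every bracketed nonterminal node [X ...] in the tree is produced by exactly one rule application.
Reading the tree off as a leftmost derivation:
  Step 1: S  =>  A B   (applied S -> A B)
  Step 2: A B  =>  A A B   (applied A -> A A)
  Step 3: A A B  =>  A A A B   (applied A -> A A)
  Step 4: A A A B  =>  a A A B   (applied A -> a)
  Step 5: a A A B  =>  a a A B   (applied A -> a)
  Step 6: a a A B  =>  a a a B   (applied A -> a)
  Step 7: a a a B  =>  a a a b   (applied B -> b)
Final yield: a a a b
Total rewrite steps: 7

7


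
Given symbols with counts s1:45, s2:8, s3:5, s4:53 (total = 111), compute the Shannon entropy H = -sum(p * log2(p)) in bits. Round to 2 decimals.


Computing entropy H = -sum(p_i * log2(p_i)):
  s1: p = 45/111 = 0.4054, -p*log2(p) = 0.5281
  s2: p = 8/111 = 0.0721, -p*log2(p) = 0.2735
  s3: p = 5/111 = 0.0450, -p*log2(p) = 0.2015
  s4: p = 53/111 = 0.4775, -p*log2(p) = 0.5092
H = sum of terms = 1.5123
Rounded to 2 decimals: 1.51

1.51


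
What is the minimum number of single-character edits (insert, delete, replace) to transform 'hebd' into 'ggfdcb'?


Building DP table for s1='hebd' (len 4) and s2='ggfdcb' (len 6):
       g  g  f  d  c  b
    0  1  2  3  4  5  6
  h 1  1  2  3  4  5  6
  e 2  2  2  3  4  5  6
  b 3  3  3  3  4  5  5
  d 4  4  4  4  3  4  5
Edit distance = dp[4][6] = 5

5


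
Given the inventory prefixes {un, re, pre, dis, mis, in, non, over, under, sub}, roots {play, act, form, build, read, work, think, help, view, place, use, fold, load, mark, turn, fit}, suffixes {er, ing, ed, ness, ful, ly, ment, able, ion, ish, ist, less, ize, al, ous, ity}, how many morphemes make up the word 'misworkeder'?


Segmenting 'misworkeder' against the inventory:
  'mis' -> prefix (morpheme 1)
  'work' -> root (morpheme 2)
  'ed' -> suffix (morpheme 3)
  'er' -> suffix (morpheme 4)
Total morphemes: 4

4


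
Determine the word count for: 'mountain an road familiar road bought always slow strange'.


Counting words by splitting on spaces:
  Word 1: 'mountain'
  Word 2: 'an'
  Word 3: 'road'
  Word 4: 'familiar'
  Word 5: 'road'
  Word 6: 'bought'
  Word 7: 'always'
  Word 8: 'slow'
  Word 9: 'strange'
Total words: 9

9


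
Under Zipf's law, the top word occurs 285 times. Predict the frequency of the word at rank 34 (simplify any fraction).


Zipf's law: freq(rank) = f1 / rank
f1 = 285, rank = 34
freq = 285 / 34
GCD(285, 34) = 1
Simplified: 285/34

285/34


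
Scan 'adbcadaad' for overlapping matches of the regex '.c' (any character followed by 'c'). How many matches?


Pattern: .c means any character followed by 'c'.
Scanning 'adbcadaad' position-by-position:
  Pos 0: window 'ad' -> no
  Pos 1: window 'db' -> no
  Pos 2: window 'bc' -> MATCH
  Pos 3: window 'ca' -> no
  Pos 4: window 'ad' -> no
  Pos 5: window 'da' -> no
  Pos 6: window 'aa' -> no
  Pos 7: window 'ad' -> no
  Pos 8: window 'd' -> no
Total matches: 1

1


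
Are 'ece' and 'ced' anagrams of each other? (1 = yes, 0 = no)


Sort characters of 'ece': 'cee'
Sort characters of 'ced': 'cde'
Sorted forms differ -> they are NOT anagrams
Result: 0

0


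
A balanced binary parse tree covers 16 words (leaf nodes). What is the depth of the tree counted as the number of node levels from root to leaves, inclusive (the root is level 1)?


In a balanced binary tree with n leaves the deepest leaf is ceil(log2(n)) edges below the root,
so counting node levels inclusive of root and leaves gives ceil(log2(n)) + 1 levels.
log2(16) = 4.0000
ceil(4.0000) = 4
levels = 4 + 1 = 5

5


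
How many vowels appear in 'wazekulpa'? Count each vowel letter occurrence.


Scanning each character of 'wazekulpa':
  Position 1: 'w' -> consonant (running count: 0)
  Position 2: 'a' -> vowel (running count: 1)
  Position 3: 'z' -> consonant (running count: 1)
  Position 4: 'e' -> vowel (running count: 2)
  Position 5: 'k' -> consonant (running count: 2)
  Position 6: 'u' -> vowel (running count: 3)
  Position 7: 'l' -> consonant (running count: 3)
  Position 8: 'p' -> consonant (running count: 3)
  Position 9: 'a' -> vowel (running count: 4)
Total vowels: 4

4


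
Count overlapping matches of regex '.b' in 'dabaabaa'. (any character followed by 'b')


Pattern: .b means any character followed by 'b'.
Scanning 'dabaabaa' position-by-position:
  Pos 0: window 'da' -> no
  Pos 1: window 'ab' -> MATCH
  Pos 2: window 'ba' -> no
  Pos 3: window 'aa' -> no
  Pos 4: window 'ab' -> MATCH
  Pos 5: window 'ba' -> no
  Pos 6: window 'aa' -> no
  Pos 7: window 'a' -> no
Total matches: 2

2


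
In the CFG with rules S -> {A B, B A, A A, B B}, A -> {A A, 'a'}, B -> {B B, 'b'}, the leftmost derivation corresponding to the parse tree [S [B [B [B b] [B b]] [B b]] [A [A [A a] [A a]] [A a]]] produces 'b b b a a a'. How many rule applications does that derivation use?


Every bracketed nonterminal node [X ...] in the tree is produced by exactly one rule application.
Reading the tree off as a leftmost derivation:
  Step 1: S  =>  B A   (applied S -> B A)
  Step 2: B A  =>  B B A   (applied B -> B B)
  Step 3: B B A  =>  B B B A   (applied B -> B B)
  Step 4: B B B A  =>  b B B A   (applied B -> b)
  Step 5: b B B A  =>  b b B A   (applied B -> b)
  Step 6: b b B A  =>  b b b A   (applied B -> b)
  Step 7: b b b A  =>  b b b A A   (applied A -> A A)
  Step 8: b b b A A  =>  b b b A A A   (applied A -> A A)
  Step 9: b b b A A A  =>  b b b a A A   (applied A -> a)
  Step 10: b b b a A A  =>  b b b a a A   (applied A -> a)
  Step 11: b b b a a A  =>  b b b a a a   (applied A -> a)
Final yield: b b b a a a
Total rewrite steps: 11

11


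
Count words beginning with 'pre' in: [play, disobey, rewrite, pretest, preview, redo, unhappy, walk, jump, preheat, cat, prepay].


Checking each word for prefix 'pre':
  'play' -> no (count: 0)
  'disobey' -> no (count: 0)
  'rewrite' -> no (count: 0)
  'pretest' -> YES, starts with 'pre' (count: 1)
  'preview' -> YES, starts with 'pre' (count: 2)
  'redo' -> no (count: 2)
  'unhappy' -> no (count: 2)
  'walk' -> no (count: 2)
  'jump' -> no (count: 2)
  'preheat' -> YES, starts with 'pre' (count: 3)
  'cat' -> no (count: 3)
  'prepay' -> YES, starts with 'pre' (count: 4)
Total with prefix 'pre': 4

4


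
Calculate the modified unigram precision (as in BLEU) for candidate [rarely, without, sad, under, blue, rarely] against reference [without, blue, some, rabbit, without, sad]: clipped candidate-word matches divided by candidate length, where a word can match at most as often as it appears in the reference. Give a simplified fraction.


Reference word counts: {'blue': 1, 'rabbit': 1, 'sad': 1, 'some': 1, 'without': 2}
Checking each candidate word (with clipping):
  'rarely' -> not in reference -> no match (matches: 0)
  'without' -> in reference (ref count 2, used 1/2) -> match (matches: 1)
  'sad' -> in reference (ref count 1, used 1/1) -> match (matches: 2)
  'under' -> not in reference -> no match (matches: 2)
  'blue' -> in reference (ref count 1, used 1/1) -> match (matches: 3)
  'rarely' -> not in reference -> no match (matches: 3)
Clipped matches: 3, Candidate length: 6
Precision = 3/6 = 1/2

1/2


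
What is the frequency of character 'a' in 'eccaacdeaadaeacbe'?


Scanning 'eccaacdeaadaeacbe' for 'a':
  Position 3: 'a' -> MATCH (count: 1)
  Position 4: 'a' -> MATCH (count: 2)
  Position 8: 'a' -> MATCH (count: 3)
  Position 9: 'a' -> MATCH (count: 4)
  Position 11: 'a' -> MATCH (count: 5)
  Position 13: 'a' -> MATCH (count: 6)
Total occurrences of 'a': 6

6


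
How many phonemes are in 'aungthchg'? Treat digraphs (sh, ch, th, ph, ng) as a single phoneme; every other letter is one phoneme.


Parsing 'aungthchg' greedily, digraphs first:
  'a' -> vowel phoneme (phonemes so far: 1)
  'u' -> vowel phoneme (phonemes so far: 2)
  'ng' -> digraph (1 consonant phoneme) (phonemes so far: 3)
  'th' -> digraph (1 consonant phoneme) (phonemes so far: 4)
  'ch' -> digraph (1 consonant phoneme) (phonemes so far: 5)
  'g' -> consonant phoneme (phonemes so far: 6)
Total phonemes: 6

6


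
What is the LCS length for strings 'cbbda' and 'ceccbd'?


DP table for LCS of 'cbbda' and 'ceccbd':
       c  e  c  c  b  d
    0  0  0  0  0  0  0
  c 0  1  1  1  1  1  1
  b 0  1  1  1  1  2  2
  b 0  1  1  1  1  2  2
  d 0  1  1  1  1  2  3
  a 0  1  1  1  1  2  3
LCS: 'cbd'
LCS length = 3

3


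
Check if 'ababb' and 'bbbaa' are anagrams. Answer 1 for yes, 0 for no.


Sort characters of 'ababb': 'aabbb'
Sort characters of 'bbbaa': 'aabbb'
Sorted forms match -> they ARE anagrams
Result: 1

1


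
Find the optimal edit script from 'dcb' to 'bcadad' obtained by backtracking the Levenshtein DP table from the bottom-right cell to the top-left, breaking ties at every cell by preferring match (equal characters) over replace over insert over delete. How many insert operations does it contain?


Edit distance = 5. Backtracking from cell (3, 6) with preference match > replace > insert > delete,
then listing the resulting alignment 'dcb' -> 'bcadad' left to right:
  Step 1: insert 'b' [insertion #1]
  Step 2: insert 'c' [insertion #2]
  Step 3: insert 'a' [insertion #3]
  Step 4: keep 'd'
  Step 5: replace c->a
  Step 6: replace b->d
Total insertions: 3

3


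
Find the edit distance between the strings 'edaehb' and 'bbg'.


Building DP table for s1='edaehb' (len 6) and s2='bbg' (len 3):
       b  b  g
    0  1  2  3
  e 1  1  2  3
  d 2  2  2  3
  a 3  3  3  3
  e 4  4  4  4
  h 5  5  5  5
  b 6  5  5  6
Edit distance = dp[6][3] = 6

6


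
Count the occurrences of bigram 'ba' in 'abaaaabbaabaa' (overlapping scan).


Scanning 'abaaaabbaabaa' for bigram 'ba':
  Position 0: 'ab' -> no
  Position 1: 'ba' -> MATCH
  Position 2: 'aa' -> no
  Position 3: 'aa' -> no
  Position 4: 'aa' -> no
  Position 5: 'ab' -> no
  Position 6: 'bb' -> no
  Position 7: 'ba' -> MATCH
  Position 8: 'aa' -> no
  Position 9: 'ab' -> no
  Position 10: 'ba' -> MATCH
  Position 11: 'aa' -> no
Total matches: 3

3


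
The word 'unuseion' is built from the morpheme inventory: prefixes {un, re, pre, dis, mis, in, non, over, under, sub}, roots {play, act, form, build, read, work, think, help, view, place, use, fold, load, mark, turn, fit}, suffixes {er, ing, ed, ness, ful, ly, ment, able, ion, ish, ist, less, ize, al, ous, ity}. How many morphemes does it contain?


Segmenting 'unuseion' against the inventory:
  'un' -> prefix (morpheme 1)
  'use' -> root (morpheme 2)
  'ion' -> suffix (morpheme 3)
Total morphemes: 3

3


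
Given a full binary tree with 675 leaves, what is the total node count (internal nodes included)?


Leaf nodes (terminals): 675
Internal nodes = n - 1 = 675 - 1 = 674
Total = leaves + internal = 675 + 674 = 1349

1349


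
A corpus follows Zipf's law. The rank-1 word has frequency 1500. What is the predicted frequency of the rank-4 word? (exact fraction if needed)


Zipf's law: freq(rank) = f1 / rank
f1 = 1500, rank = 4
freq = 1500 / 4
= 375

375


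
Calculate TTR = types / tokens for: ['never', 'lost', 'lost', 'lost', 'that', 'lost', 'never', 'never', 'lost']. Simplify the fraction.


Tokens: 9
Unique types: ('lost', 'never', 'that') = 3
TTR = 3/9
Simplify: divide both by 3 -> 1/3
TTR = 1/3

1/3


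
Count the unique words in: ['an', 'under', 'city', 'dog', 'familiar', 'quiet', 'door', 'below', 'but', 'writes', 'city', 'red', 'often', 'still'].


Listing all tokens and tracking unique types:
  Token 1: 'an' -> NEW (unique so far: 1)
  Token 2: 'under' -> NEW (unique so far: 2)
  Token 3: 'city' -> NEW (unique so far: 3)
  Token 4: 'dog' -> NEW (unique so far: 4)
  Token 5: 'familiar' -> NEW (unique so far: 5)
  Token 6: 'quiet' -> NEW (unique so far: 6)
  Token 7: 'door' -> NEW (unique so far: 7)
  Token 8: 'below' -> NEW (unique so far: 8)
  Token 9: 'but' -> NEW (unique so far: 9)
  Token 10: 'writes' -> NEW (unique so far: 10)
  Token 11: 'city' -> duplicate (unique so far: 10)
  Token 12: 'red' -> NEW (unique so far: 11)
  Token 13: 'often' -> NEW (unique so far: 12)
  Token 14: 'still' -> NEW (unique so far: 13)
Unique types: ('an', 'below', 'but', 'city', 'dog', 'door', 'familiar', 'often', 'quiet', 'red', 'still', 'under', 'writes')
Vocabulary size: 13

13


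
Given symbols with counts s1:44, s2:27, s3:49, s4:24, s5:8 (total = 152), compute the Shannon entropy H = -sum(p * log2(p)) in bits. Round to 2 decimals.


Computing entropy H = -sum(p_i * log2(p_i)):
  s1: p = 44/152 = 0.2895, -p*log2(p) = 0.5177
  s2: p = 27/152 = 0.1776, -p*log2(p) = 0.4428
  s3: p = 49/152 = 0.3224, -p*log2(p) = 0.5265
  s4: p = 24/152 = 0.1579, -p*log2(p) = 0.4205
  s5: p = 8/152 = 0.0526, -p*log2(p) = 0.2236
H = sum of terms = 2.1311
Rounded to 2 decimals: 2.13

2.13


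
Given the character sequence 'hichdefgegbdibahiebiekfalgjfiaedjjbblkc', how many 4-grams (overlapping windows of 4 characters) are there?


String 'hichdefgegbdibahiebiekfalgjfiaedjjbblkc' has length L = 39.
Number of overlapping n-grams = L - n + 1
Substituting: 39 - 4 + 1 = 36

36


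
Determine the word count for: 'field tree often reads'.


Counting words by splitting on spaces:
  Word 1: 'field'
  Word 2: 'tree'
  Word 3: 'often'
  Word 4: 'reads'
Total words: 4

4


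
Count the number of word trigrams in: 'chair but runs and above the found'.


Word trigrams from [7] words:
  Trigram 1: (chair but runs)
  Trigram 2: (but runs and)
  Trigram 3: (runs and above)
  Trigram 4: (and above the)
  Trigram 5: (above the found)
Total word trigrams: 7 - 2 = 5

5


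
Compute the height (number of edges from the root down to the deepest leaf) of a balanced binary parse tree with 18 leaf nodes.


In a balanced binary tree with n leaves the deepest leaf is ceil(log2(n)) edges below the root.
log2(18) = 4.1699
ceil(4.1699) = 5
height (edges) = 5

5


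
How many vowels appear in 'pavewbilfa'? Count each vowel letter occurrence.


Scanning each character of 'pavewbilfa':
  Position 1: 'p' -> consonant (running count: 0)
  Position 2: 'a' -> vowel (running count: 1)
  Position 3: 'v' -> consonant (running count: 1)
  Position 4: 'e' -> vowel (running count: 2)
  Position 5: 'w' -> consonant (running count: 2)
  Position 6: 'b' -> consonant (running count: 2)
  Position 7: 'i' -> vowel (running count: 3)
  Position 8: 'l' -> consonant (running count: 3)
  Position 9: 'f' -> consonant (running count: 3)
  Position 10: 'a' -> vowel (running count: 4)
Total vowels: 4

4


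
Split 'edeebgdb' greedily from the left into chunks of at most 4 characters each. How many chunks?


'edeebgdb' has 8 characters.
Chunking with max size 4:
  Chunk 1: 'edee' (positions 0-3)
  Chunk 2: 'bgdb' (positions 4-7)
Total chunks: ceil(8 / 4) = 2

2


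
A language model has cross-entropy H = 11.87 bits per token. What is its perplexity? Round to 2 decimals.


Perplexity formula: PP = 2^H
H = 11.87
PP = 2^11.87
Decompose: 2^11.87 = 2^11 * 2^0.87
2^11 = 2048, 2^0.87 ~ 1.8276629
PP ~ 2048 * 1.8276629 = 3743.0536192
Rounded to 2 decimals: 3743.05

3743.05


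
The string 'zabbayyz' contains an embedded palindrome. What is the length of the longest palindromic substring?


Scanning 'zabbayyz' for palindromic substrings.
Substring at positions 1-4: 'abba'.
Check: reverse('abba') = 'abba' -> palindrome confirmed.
Neighbouring characters ('z' / 'y') break symmetry, so it cannot extend further.
No longer palindromic substring exists; longest length = 4

4


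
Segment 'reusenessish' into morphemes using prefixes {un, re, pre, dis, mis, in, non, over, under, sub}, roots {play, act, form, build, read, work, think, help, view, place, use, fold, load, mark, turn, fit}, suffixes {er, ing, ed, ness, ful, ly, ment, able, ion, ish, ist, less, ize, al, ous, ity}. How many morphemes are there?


Segmenting 'reusenessish' against the inventory:
  're' -> prefix (morpheme 1)
  'use' -> root (morpheme 2)
  'ness' -> suffix (morpheme 3)
  'ish' -> suffix (morpheme 4)
Total morphemes: 4

4


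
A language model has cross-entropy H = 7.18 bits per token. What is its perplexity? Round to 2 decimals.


Perplexity formula: PP = 2^H
H = 7.18
PP = 2^7.18
Decompose: 2^7.18 = 2^7 * 2^0.18
2^7 = 128, 2^0.18 ~ 1.1328839
PP ~ 128 * 1.1328839 = 145.0091392
Rounded to 2 decimals: 145.01

145.01


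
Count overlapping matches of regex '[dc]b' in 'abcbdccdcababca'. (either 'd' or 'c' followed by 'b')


Pattern: [dc]b means either 'd' or 'c' followed by 'b'.
Scanning 'abcbdccdcababca' position-by-position:
  Pos 0: window 'ab' -> no
  Pos 1: window 'bc' -> no
  Pos 2: window 'cb' -> MATCH
  Pos 3: window 'bd' -> no
  Pos 4: window 'dc' -> no
  Pos 5: window 'cc' -> no
  Pos 6: window 'cd' -> no
  Pos 7: window 'dc' -> no
  Pos 8: window 'ca' -> no
  Pos 9: window 'ab' -> no
  Pos 10: window 'ba' -> no
  Pos 11: window 'ab' -> no
  Pos 12: window 'bc' -> no
  Pos 13: window 'ca' -> no
  Pos 14: window 'a' -> no
Total matches: 1

1
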